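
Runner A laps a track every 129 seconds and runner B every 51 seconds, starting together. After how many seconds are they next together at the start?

2193

129 = 3 · 43; 51 = 3 · 17
max exponents: 3 · 17 · 43 = 2193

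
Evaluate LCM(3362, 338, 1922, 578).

lcm(3362, 338) = 3362·338/gcd = 1136356/2 = 568178
lcm(568178, 1922) = 568178·1922/gcd = 1092038116/2 = 546019058
lcm(546019058, 578) = 546019058·578/gcd = 315599015524/2 = 157799507762

157799507762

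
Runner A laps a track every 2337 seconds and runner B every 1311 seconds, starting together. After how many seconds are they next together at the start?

gcd first: 2337 = 1·1311 + 1026; 1311 = 1·1026 + 285; 1026 = 3·285 + 171; 285 = 1·171 + 114; 171 = 1·114 + 57; 114 = 2·57 + 0 → gcd = 57
lcm = 2337·1311/gcd = 3063807/57 = 53751

53751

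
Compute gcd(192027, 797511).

363

192027 = 3 · 11² · 23²
797511 = 3 · 11² · 13³
Common: 3 · 11² = 363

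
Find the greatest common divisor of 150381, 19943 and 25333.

539

gcd(150381, 19943): 150381 = 7·19943 + 10780; 19943 = 1·10780 + 9163; 10780 = 1·9163 + 1617; 9163 = 5·1617 + 1078; 1617 = 1·1078 + 539; 1078 = 2·539 + 0 → 539
gcd(539, 25333): 25333 = 47·539 + 0 → 539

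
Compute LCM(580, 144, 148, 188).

lcm(580, 144) = 580·144/gcd = 83520/4 = 20880
lcm(20880, 148) = 20880·148/gcd = 3090240/4 = 772560
lcm(772560, 188) = 772560·188/gcd = 145241280/4 = 36310320

36310320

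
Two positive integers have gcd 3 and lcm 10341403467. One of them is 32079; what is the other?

967119

Using ab = gcd(a,b)·lcm(a,b) = 3·10341403467 = 31024210401, we get b = 31024210401/32079 = 967119.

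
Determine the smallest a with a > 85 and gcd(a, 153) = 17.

119

153 = 17·9. Any a with gcd(a, 153) = 17 is a multiple of 17, say 17s, with s coprime to 9.
Need s > 85/17, so s ≥ 6. First s ≥ 6 with gcd(s, 9) = 1 is s = 7. Thus a = 17·7 = 119.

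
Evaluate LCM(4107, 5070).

4107 = 3 · 37²; 5070 = 2 · 3 · 5 · 13²
max exponents: 2 · 3 · 5 · 13² · 37² = 6940830

6940830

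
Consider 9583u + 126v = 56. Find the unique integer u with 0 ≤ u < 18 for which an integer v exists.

8

Euclid: 9583 = 76·126 + 7; 126 = 18·7 + 0 → gcd = 7; 56 = 7·8.
Back-substitution yields 9583·(1) + 126·(-76) = 7, so one solution is u = 1·8 = 8, v = -76·8 = -608.
Solutions in u differ by 126/7 = 18; the one in [0, 18) is 8 mod 18 = 8.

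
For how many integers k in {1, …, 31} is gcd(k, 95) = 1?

Prime factors of 95: 5, 19. Count integers ≤ 31 divisible by none of them.
By inclusion–exclusion: 31 − ⌊31/5⌋ − ⌊31/19⌋ + ⌊31/95⌋ = 24.

24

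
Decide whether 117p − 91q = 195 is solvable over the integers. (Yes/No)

Yes

By Bézout, 117p − 91q = 195 has integer solutions iff gcd(117, 91) | 195.
Euclid: 117 = 1·91 + 26; 91 = 3·26 + 13; 26 = 2·13 + 0. gcd = 13; 195 mod 13 = 0. Yes.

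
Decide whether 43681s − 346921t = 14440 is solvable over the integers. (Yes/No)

By Bézout, 43681s − 346921t = 14440 has integer solutions iff gcd(43681, 346921) | 14440.
Euclid: 346921 = 7·43681 + 41154; 43681 = 1·41154 + 2527; 41154 = 16·2527 + 722; 2527 = 3·722 + 361; 722 = 2·361 + 0. gcd = 361; 14440 mod 361 = 0. Yes.

Yes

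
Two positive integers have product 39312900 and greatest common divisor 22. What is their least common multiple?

1786950

gcd·lcm = product, so lcm = 39312900/22 = 1786950.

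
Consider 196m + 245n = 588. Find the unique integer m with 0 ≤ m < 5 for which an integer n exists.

3

Euclid: 245 = 1·196 + 49; 196 = 4·49 + 0 → gcd = 49; 588 = 49·12.
Back-substitution yields 196·(-1) + 245·(1) = 49, so one solution is m = -1·12 = -12, n = 1·12 = 12.
Solutions in m differ by 245/49 = 5; the one in [0, 5) is -12 mod 5 = 3.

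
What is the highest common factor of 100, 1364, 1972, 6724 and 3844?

4

100 = 2² · 5²; 1364 = 2² · 11 · 31; 1972 = 2² · 17 · 29; 6724 = 2² · 41²; 3844 = 2² · 31²
gcd takes min exponent of each prime: 2² = 4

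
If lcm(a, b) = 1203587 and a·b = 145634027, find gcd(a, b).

From gcd × lcm = ab: gcd = 145634027 / 1203587 = 121.

121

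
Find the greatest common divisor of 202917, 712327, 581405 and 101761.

121

gcd(202917, 712327): 712327 = 3·202917 + 103576; 202917 = 1·103576 + 99341; 103576 = 1·99341 + 4235; 99341 = 23·4235 + 1936; 4235 = 2·1936 + 363; 1936 = 5·363 + 121; 363 = 3·121 + 0 → 121
gcd(121, 581405): 581405 = 4805·121 + 0 → 121
gcd(121, 101761): 101761 = 841·121 + 0 → 121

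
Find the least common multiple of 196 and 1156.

56644

gcd first: 1156 = 5·196 + 176; 196 = 1·176 + 20; 176 = 8·20 + 16; 20 = 1·16 + 4; 16 = 4·4 + 0 → gcd = 4
lcm = 196·1156/gcd = 226576/4 = 56644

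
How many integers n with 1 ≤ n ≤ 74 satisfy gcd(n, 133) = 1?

61

133 = 7·19. Inclusion–exclusion on these primes:
74 − ⌊74/7⌋ − ⌊74/19⌋ + ⌊74/133⌋ = 61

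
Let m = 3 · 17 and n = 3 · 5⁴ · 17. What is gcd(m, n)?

min exponent per shared prime: 3 · 17 = 51

51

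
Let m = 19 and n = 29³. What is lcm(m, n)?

max exponent per prime: 19 · 29³ = 463391

463391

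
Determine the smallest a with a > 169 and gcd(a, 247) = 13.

Multiples of 13 above 169: 13·14, 13·15, … . Need the cofactor coprime to 247/13 = 19.
Checking s = 14, 15, … the first with gcd(s, 19) = 1 is s = 14, giving 182.

182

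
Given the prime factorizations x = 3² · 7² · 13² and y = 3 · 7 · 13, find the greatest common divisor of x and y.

min exponent per shared prime: 3 · 7 · 13 = 273

273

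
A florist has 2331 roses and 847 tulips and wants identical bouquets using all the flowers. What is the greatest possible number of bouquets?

7

2331 = 3² · 7 · 37
847 = 7 · 11²
Common: 7 = 7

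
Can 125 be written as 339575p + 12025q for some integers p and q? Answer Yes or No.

Yes

By Bézout, 339575p + 12025q = 125 has integer solutions iff gcd(339575, 12025) | 125.
Euclid: 339575 = 28·12025 + 2875; 12025 = 4·2875 + 525; 2875 = 5·525 + 250; 525 = 2·250 + 25; 250 = 10·25 + 0. gcd = 25; 125 mod 25 = 0. Yes.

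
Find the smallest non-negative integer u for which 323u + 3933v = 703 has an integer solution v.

197

gcd(323, 3933) = 19 (Euclid: 3933 = 12·323 + 57; 323 = 5·57 + 38; 57 = 1·38 + 19; 38 = 2·19 + 0), and 19 | 703.
Extended Euclid: 323·(-73) + 3933·(6) = 19. Scale by 37: u₀ = -2701.
General solution u = u₀ + 207t; reducing mod 207 gives u = 197 (and v = -16).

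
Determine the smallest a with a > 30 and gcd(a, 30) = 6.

gcd(a, 30) = 6 forces 6 | a; write a = 6s. Then gcd(6s, 6·5) = 6·gcd(s, 5), so need gcd(s, 5) = 1.
6s > 30 gives s ≥ 6. The least s ≥ 6 coprime to 5 is 6, so a = 6·6 = 36.

36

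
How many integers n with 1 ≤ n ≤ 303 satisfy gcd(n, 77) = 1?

77 = 7·11. Inclusion–exclusion on these primes:
303 − ⌊303/7⌋ − ⌊303/11⌋ + ⌊303/77⌋ = 236

236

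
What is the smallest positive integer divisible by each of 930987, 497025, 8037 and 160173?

17385202058611725

lcm(930987, 497025) = 930987·497025/gcd = 462723813675/9 = 51413757075
lcm(51413757075, 8037) = 51413757075·8037/gcd = 413212365611775/423 = 976861384425
lcm(976861384425, 160173) = 976861384425·160173/gcd = 156466818527505525/9 = 17385202058611725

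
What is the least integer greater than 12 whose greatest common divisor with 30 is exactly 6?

30 = 6·5. Any t with gcd(t, 30) = 6 is a multiple of 6, say 6s, with s coprime to 5.
Need s > 12/6, so s ≥ 3. First s ≥ 3 with gcd(s, 5) = 1 is s = 3. Thus t = 6·3 = 18.

18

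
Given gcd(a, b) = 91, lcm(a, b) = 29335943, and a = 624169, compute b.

Using ab = gcd(a,b)·lcm(a,b) = 91·29335943 = 2669570813, we get b = 2669570813/624169 = 4277.

4277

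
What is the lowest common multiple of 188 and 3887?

gcd first: 3887 = 20·188 + 127; 188 = 1·127 + 61; 127 = 2·61 + 5; 61 = 12·5 + 1; 5 = 5·1 + 0 → gcd = 1
lcm = 188·3887/gcd = 730756/1 = 730756

730756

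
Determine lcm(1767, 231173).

21499089

gcd first: 231173 = 130·1767 + 1463; 1767 = 1·1463 + 304; 1463 = 4·304 + 247; 304 = 1·247 + 57; 247 = 4·57 + 19; 57 = 3·19 + 0 → gcd = 19
lcm = 1767·231173/gcd = 408482691/19 = 21499089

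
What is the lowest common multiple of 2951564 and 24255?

132820380

2951564 = 2² · 7² · 11 · 37²; 24255 = 3² · 5 · 7² · 11
max exponents: 2² · 3² · 5 · 7² · 11 · 37² = 132820380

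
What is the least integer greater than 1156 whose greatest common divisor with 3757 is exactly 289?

1445

3757 = 289·13. Any m with gcd(m, 3757) = 289 is a multiple of 289, say 289s, with s coprime to 13.
Need s > 1156/289, so s ≥ 5. First s ≥ 5 with gcd(s, 13) = 1 is s = 5. Thus m = 289·5 = 1445.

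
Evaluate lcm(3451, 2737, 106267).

3451 = 7 · 17 · 29; 2737 = 7 · 17 · 23; 106267 = 7 · 17 · 19 · 47
lcm takes max exponent of each prime: 7 · 17 · 19 · 23 · 29 · 47 = 70880089

70880089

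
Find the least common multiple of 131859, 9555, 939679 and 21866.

lcm(131859, 9555) = 131859·9555/gcd = 1259912745/1911 = 659295
lcm(659295, 939679) = 659295·939679/gcd = 619525666305/13 = 47655820485
lcm(47655820485, 21866) = 47655820485·21866/gcd = 1042042170725010/13 = 80157090055770

80157090055770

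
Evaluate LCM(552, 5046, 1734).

552 = 2³ · 3 · 23; 5046 = 2 · 3 · 29²; 1734 = 2 · 3 · 17²
lcm takes max exponent of each prime: 2³ · 3 · 17² · 23 · 29² = 134163048

134163048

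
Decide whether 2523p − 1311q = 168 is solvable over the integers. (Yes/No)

By Bézout, 2523p − 1311q = 168 has integer solutions iff gcd(2523, 1311) | 168.
Euclid: 2523 = 1·1311 + 1212; 1311 = 1·1212 + 99; 1212 = 12·99 + 24; 99 = 4·24 + 3; 24 = 8·3 + 0. gcd = 3; 168 mod 3 = 0. Yes.

Yes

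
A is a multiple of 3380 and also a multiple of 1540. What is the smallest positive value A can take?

260260

3380 = 2² · 5 · 13²; 1540 = 2² · 5 · 7 · 11
max exponents: 2² · 5 · 7 · 11 · 13² = 260260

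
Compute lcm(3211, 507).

3211 = 13² · 19; 507 = 3 · 13²
max exponents: 3 · 13² · 19 = 9633

9633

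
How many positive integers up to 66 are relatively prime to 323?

60

323 = 17·19. Inclusion–exclusion on these primes:
66 − ⌊66/17⌋ − ⌊66/19⌋ + ⌊66/323⌋ = 60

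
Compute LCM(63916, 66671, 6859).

63916 = 2² · 19 · 29²; 66671 = 11² · 19 · 29; 6859 = 19³
lcm takes max exponent of each prime: 2² · 11² · 19³ · 29² = 2791914796

2791914796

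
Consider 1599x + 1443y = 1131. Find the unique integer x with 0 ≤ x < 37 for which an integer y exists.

35

Reduce mod 1443: 1599x ≡ 1131 (mod 1443). With g = gcd(1599, 1443) = 39 dividing 1131, divide through: 41x ≡ 29 (mod 37).
Since gcd(41, 37) = 1, x ≡ 29·(41)⁻¹ ≡ 35 (mod 37). Smallest non-negative: 35.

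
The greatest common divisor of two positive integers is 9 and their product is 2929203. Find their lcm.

For any two positive integers, gcd × lcm equals their product. Hence lcm = 2929203 / 9 = 325467.

325467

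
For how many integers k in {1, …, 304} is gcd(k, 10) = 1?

122

10 = 2·5. Inclusion–exclusion on these primes:
304 − ⌊304/2⌋ − ⌊304/5⌋ + ⌊304/10⌋ = 122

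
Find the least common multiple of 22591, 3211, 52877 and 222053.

lcm(22591, 3211) = 22591·3211/gcd = 72539701/19 = 3817879
lcm(3817879, 52877) = 3817879·52877/gcd = 201877987883/19 = 10625157257
lcm(10625157257, 222053) = 10625157257·222053/gcd = 2359348044388621/7163 = 329379874967

329379874967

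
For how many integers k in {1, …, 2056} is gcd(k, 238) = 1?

830

238 = 2·7·17. Inclusion–exclusion on these primes:
2056 − ⌊2056/2⌋ − ⌊2056/7⌋ − ⌊2056/17⌋ + ⌊2056/14⌋ + ⌊2056/34⌋ + ⌊2056/119⌋ − ⌊2056/238⌋ = 830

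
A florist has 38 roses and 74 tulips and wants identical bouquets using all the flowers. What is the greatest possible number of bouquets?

38 = 2 · 19
74 = 2 · 37
Common: 2 = 2

2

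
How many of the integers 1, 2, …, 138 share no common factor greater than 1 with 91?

91 = 7·13. Inclusion–exclusion on these primes:
138 − ⌊138/7⌋ − ⌊138/13⌋ + ⌊138/91⌋ = 110

110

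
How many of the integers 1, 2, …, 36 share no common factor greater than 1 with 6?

12

Prime factors of 6: 2, 3. Count integers ≤ 36 divisible by none of them.
By inclusion–exclusion: 36 − ⌊36/2⌋ − ⌊36/3⌋ + ⌊36/6⌋ = 12.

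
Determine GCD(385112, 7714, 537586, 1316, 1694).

gcd(385112, 7714): 385112 = 49·7714 + 7126; 7714 = 1·7126 + 588; 7126 = 12·588 + 70; 588 = 8·70 + 28; 70 = 2·28 + 14; 28 = 2·14 + 0 → 14
gcd(14, 537586): 537586 = 38399·14 + 0 → 14
gcd(14, 1316): 1316 = 94·14 + 0 → 14
gcd(14, 1694): 1694 = 121·14 + 0 → 14

14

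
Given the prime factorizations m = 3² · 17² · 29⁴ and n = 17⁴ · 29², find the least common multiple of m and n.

531655347609

max exponent per prime: 3² · 17⁴ · 29⁴ = 531655347609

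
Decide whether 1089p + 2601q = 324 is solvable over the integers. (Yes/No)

By Bézout, 1089p + 2601q = 324 has integer solutions iff gcd(1089, 2601) | 324.
Euclid: 2601 = 2·1089 + 423; 1089 = 2·423 + 243; 423 = 1·243 + 180; 243 = 1·180 + 63; 180 = 2·63 + 54; 63 = 1·54 + 9; 54 = 6·9 + 0. gcd = 9; 324 mod 9 = 0. Yes.

Yes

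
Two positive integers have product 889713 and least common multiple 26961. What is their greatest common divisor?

gcd·lcm = product, so gcd = 889713/26961 = 33.

33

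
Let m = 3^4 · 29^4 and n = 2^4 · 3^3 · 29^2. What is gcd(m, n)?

min exponent per shared prime: 3^3 · 29^2 = 22707

22707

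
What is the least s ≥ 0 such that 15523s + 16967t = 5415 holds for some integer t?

8

gcd(15523, 16967) = 361 (Euclid: 16967 = 1·15523 + 1444; 15523 = 10·1444 + 1083; 1444 = 1·1083 + 361; 1083 = 3·361 + 0), and 361 | 5415.
Extended Euclid: 15523·(-12) + 16967·(11) = 361. Scale by 15: s₀ = -180.
General solution s = s₀ + 47k; reducing mod 47 gives s = 8 (and t = -7).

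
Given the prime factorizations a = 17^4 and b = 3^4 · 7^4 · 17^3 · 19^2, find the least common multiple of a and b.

5863812383961

max exponent per prime: 3^4 · 7^4 · 17^4 · 19^2 = 5863812383961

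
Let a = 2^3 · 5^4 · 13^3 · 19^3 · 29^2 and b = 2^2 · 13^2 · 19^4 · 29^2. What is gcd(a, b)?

min exponent per shared prime: 2^2 · 13^2 · 19^3 · 29^2 = 3899451244

3899451244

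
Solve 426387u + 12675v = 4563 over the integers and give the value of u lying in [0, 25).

24

Reduce mod 12675: 426387u ≡ 4563 (mod 12675). With g = gcd(426387, 12675) = 507 dividing 4563, divide through: 841u ≡ 9 (mod 25).
Since gcd(841, 25) = 1, u ≡ 9·(841)⁻¹ ≡ 24 (mod 25). Smallest non-negative: 24.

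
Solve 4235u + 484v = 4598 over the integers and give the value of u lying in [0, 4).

Euclid: 4235 = 8·484 + 363; 484 = 1·363 + 121; 363 = 3·121 + 0 → gcd = 121; 4598 = 121·38.
Back-substitution yields 4235·(-1) + 484·(9) = 121, so one solution is u = -1·38 = -38, v = 9·38 = 342.
Solutions in u differ by 484/121 = 4; the one in [0, 4) is -38 mod 4 = 2.

2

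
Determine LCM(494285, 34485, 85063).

54865635

lcm(494285, 34485) = 494285·34485/gcd = 17045418225/11495 = 1482855
lcm(1482855, 85063) = 1482855·85063/gcd = 126136094865/2299 = 54865635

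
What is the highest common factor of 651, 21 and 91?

7

gcd(651, 21): 651 = 31·21 + 0 → 21
gcd(21, 91): 91 = 4·21 + 7; 21 = 3·7 + 0 → 7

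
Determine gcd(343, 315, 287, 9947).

7

gcd(343, 315): 343 = 1·315 + 28; 315 = 11·28 + 7; 28 = 4·7 + 0 → 7
gcd(7, 287): 287 = 41·7 + 0 → 7
gcd(7, 9947): 9947 = 1421·7 + 0 → 7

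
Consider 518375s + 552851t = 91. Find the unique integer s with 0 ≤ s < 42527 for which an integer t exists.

gcd(518375, 552851) = 13 (Euclid: 552851 = 1·518375 + 34476; 518375 = 15·34476 + 1235; 34476 = 27·1235 + 1131; 1235 = 1·1131 + 104; 1131 = 10·104 + 91; 104 = 1·91 + 13; 91 = 7·13 + 0), and 13 | 91.
Extended Euclid: 518375·(5372) + 552851·(-5037) = 13. Scale by 7: s₀ = 37604.
General solution s = s₀ + 42527k; reducing mod 42527 gives s = 37604 (and t = -35259).

37604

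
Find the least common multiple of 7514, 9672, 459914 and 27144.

7514 = 2 · 13 · 17²; 9672 = 2³ · 3 · 13 · 31; 459914 = 2 · 7² · 13 · 19²; 27144 = 2³ · 3² · 13 · 29
lcm takes max exponent of each prime: 2³ · 3² · 7² · 13 · 17² · 19² · 29 · 31 = 4301665785144

4301665785144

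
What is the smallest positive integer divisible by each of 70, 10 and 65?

910

lcm(70, 10) = 70·10/gcd = 700/10 = 70
lcm(70, 65) = 70·65/gcd = 4550/5 = 910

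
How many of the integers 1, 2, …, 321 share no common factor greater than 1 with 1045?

Prime factors of 1045: 5, 11, 19. Count integers ≤ 321 divisible by none of them.
By inclusion–exclusion: 321 − ⌊321/5⌋ − ⌊321/11⌋ − ⌊321/19⌋ + ⌊321/55⌋ + ⌊321/95⌋ + ⌊321/209⌋ − ⌊321/1045⌋ = 221.

221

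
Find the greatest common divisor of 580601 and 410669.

14161

Euclid: 580601 = 1·410669 + 169932; 410669 = 2·169932 + 70805; 169932 = 2·70805 + 28322; 70805 = 2·28322 + 14161; 28322 = 2·14161 + 0. Last nonzero remainder: 14161.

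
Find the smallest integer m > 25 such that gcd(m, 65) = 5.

Multiples of 5 above 25: 5·6, 5·7, … . Need the cofactor coprime to 65/5 = 13.
Checking s = 6, 7, … the first with gcd(s, 13) = 1 is s = 6, giving 30.

30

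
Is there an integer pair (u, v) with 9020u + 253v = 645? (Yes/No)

No

gcd(9020, 253): 9020 = 35·253 + 165; 253 = 1·165 + 88; 165 = 1·88 + 77; 88 = 1·77 + 11; 77 = 7·11 + 0 → 11
11 does not divide 645, so a solution does not exist.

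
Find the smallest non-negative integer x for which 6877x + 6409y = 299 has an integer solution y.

343

gcd(6877, 6409) = 13 (Euclid: 6877 = 1·6409 + 468; 6409 = 13·468 + 325; 468 = 1·325 + 143; 325 = 2·143 + 39; 143 = 3·39 + 26; 39 = 1·26 + 13; 26 = 2·13 + 0), and 13 | 299.
Extended Euclid: 6877·(-178) + 6409·(191) = 13. Scale by 23: x₀ = -4094.
General solution x = x₀ + 493t; reducing mod 493 gives x = 343 (and y = -368).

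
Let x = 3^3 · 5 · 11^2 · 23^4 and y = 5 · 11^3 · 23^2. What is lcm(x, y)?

50283230085

max exponent per prime: 3^3 · 5 · 11^3 · 23^4 = 50283230085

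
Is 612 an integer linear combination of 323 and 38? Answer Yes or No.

By Bézout, 323m − 38n = 612 has integer solutions iff gcd(323, 38) | 612.
Euclid: 323 = 8·38 + 19; 38 = 2·19 + 0. gcd = 19; 612 mod 19 = 4. No.

No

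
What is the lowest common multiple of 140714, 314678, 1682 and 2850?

10499758555650

lcm(140714, 314678) = 140714·314678/gcd = 44279600092/266 = 166464662
lcm(166464662, 1682) = 166464662·1682/gcd = 279993561484/2 = 139996780742
lcm(139996780742, 2850) = 139996780742·2850/gcd = 398990825114700/38 = 10499758555650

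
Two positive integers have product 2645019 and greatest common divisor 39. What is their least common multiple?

For any two positive integers, gcd × lcm equals their product. Hence lcm = 2645019 / 39 = 67821.

67821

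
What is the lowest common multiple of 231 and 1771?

5313

231 = 3 · 7 · 11; 1771 = 7 · 11 · 23
max exponents: 3 · 7 · 11 · 23 = 5313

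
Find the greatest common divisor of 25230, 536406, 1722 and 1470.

6

gcd(25230, 536406): 536406 = 21·25230 + 6576; 25230 = 3·6576 + 5502; 6576 = 1·5502 + 1074; 5502 = 5·1074 + 132; 1074 = 8·132 + 18; 132 = 7·18 + 6; 18 = 3·6 + 0 → 6
gcd(6, 1722): 1722 = 287·6 + 0 → 6
gcd(6, 1470): 1470 = 245·6 + 0 → 6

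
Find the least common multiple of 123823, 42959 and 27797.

23154901

123823 = 7³ · 19²; 42959 = 7 · 17 · 19²; 27797 = 7 · 11 · 19²
lcm takes max exponent of each prime: 7³ · 11 · 17 · 19² = 23154901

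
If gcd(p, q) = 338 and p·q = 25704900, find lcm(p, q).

Since gcd(p,q)·lcm(p,q) = pq, lcm = 25704900/338 = 76050.

76050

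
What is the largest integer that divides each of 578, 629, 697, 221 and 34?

17

578 = 2 · 17²; 629 = 17 · 37; 697 = 17 · 41; 221 = 13 · 17; 34 = 2 · 17
gcd takes min exponent of each prime: 17 = 17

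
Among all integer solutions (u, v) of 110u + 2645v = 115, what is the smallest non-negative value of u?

gcd(110, 2645) = 5 (Euclid: 2645 = 24·110 + 5; 110 = 22·5 + 0), and 5 | 115.
Extended Euclid: 110·(-24) + 2645·(1) = 5. Scale by 23: u₀ = -552.
General solution u = u₀ + 529t; reducing mod 529 gives u = 506 (and v = -21).

506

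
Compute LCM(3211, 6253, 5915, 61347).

1509442935

lcm(3211, 6253) = 3211·6253/gcd = 20078383/169 = 118807
lcm(118807, 5915) = 118807·5915/gcd = 702743405/169 = 4158245
lcm(4158245, 61347) = 4158245·61347/gcd = 255095856015/169 = 1509442935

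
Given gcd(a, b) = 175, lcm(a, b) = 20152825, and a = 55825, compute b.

63175

a·b = gcd·lcm = 175·20152825 = 3526744375, so b = 3526744375/55825 = 63175.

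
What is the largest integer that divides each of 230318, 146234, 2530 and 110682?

22

230318 = 2 · 11 · 19² · 29; 146234 = 2 · 11 · 17² · 23; 2530 = 2 · 5 · 11 · 23; 110682 = 2 · 3² · 11 · 13 · 43
gcd takes min exponent of each prime: 2 · 11 = 22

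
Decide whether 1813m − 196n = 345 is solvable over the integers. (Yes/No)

No

gcd(1813, 196): 1813 = 9·196 + 49; 196 = 4·49 + 0 → 49
49 does not divide 345, so a solution does not exist.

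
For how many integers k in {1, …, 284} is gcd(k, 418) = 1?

Prime factors of 418: 2, 11, 19. Count integers ≤ 284 divisible by none of them.
By inclusion–exclusion: 284 − ⌊284/2⌋ − ⌊284/11⌋ − ⌊284/19⌋ + ⌊284/22⌋ + ⌊284/38⌋ + ⌊284/209⌋ − ⌊284/418⌋ = 123.

123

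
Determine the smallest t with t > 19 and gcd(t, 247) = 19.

gcd(t, 247) = 19 forces 19 | t; write t = 19s. Then gcd(19s, 19·13) = 19·gcd(s, 13), so need gcd(s, 13) = 1.
19s > 19 gives s ≥ 2. The least s ≥ 2 coprime to 13 is 2, so t = 19·2 = 38.

38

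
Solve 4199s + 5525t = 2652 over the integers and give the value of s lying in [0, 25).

Reduce mod 5525: 4199s ≡ 2652 (mod 5525). With g = gcd(4199, 5525) = 221 dividing 2652, divide through: 19s ≡ 12 (mod 25).
Since gcd(19, 25) = 1, s ≡ 12·(19)⁻¹ ≡ 23 (mod 25). Smallest non-negative: 23.

23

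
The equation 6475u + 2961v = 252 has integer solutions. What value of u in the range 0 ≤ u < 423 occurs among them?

Euclid: 6475 = 2·2961 + 553; 2961 = 5·553 + 196; 553 = 2·196 + 161; 196 = 1·161 + 35; 161 = 4·35 + 21; 35 = 1·21 + 14; 21 = 1·14 + 7; 14 = 2·7 + 0 → gcd = 7; 252 = 7·36.
Back-substitution yields 6475·(166) + 2961·(-363) = 7, so one solution is u = 166·36 = 5976, v = -363·36 = -13068.
Solutions in u differ by 2961/7 = 423; the one in [0, 423) is 5976 mod 423 = 54.

54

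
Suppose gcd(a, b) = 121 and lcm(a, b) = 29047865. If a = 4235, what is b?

829939

a·b = gcd·lcm = 121·29047865 = 3514791665, so b = 3514791665/4235 = 829939.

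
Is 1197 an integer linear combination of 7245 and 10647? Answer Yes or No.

Yes

By Bézout, 7245x − 10647y = 1197 has integer solutions iff gcd(7245, 10647) | 1197.
Euclid: 10647 = 1·7245 + 3402; 7245 = 2·3402 + 441; 3402 = 7·441 + 315; 441 = 1·315 + 126; 315 = 2·126 + 63; 126 = 2·63 + 0. gcd = 63; 1197 mod 63 = 0. Yes.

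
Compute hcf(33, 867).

3

33 = 3 · 11
867 = 3 · 17²
Common: 3 = 3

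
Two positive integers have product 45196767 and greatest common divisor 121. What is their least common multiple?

gcd·lcm = product, so lcm = 45196767/121 = 373527.

373527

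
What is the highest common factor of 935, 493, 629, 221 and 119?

17

935 = 5 · 11 · 17; 493 = 17 · 29; 629 = 17 · 37; 221 = 13 · 17; 119 = 7 · 17
gcd takes min exponent of each prime: 17 = 17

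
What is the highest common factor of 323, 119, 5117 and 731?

17

gcd(323, 119): 323 = 2·119 + 85; 119 = 1·85 + 34; 85 = 2·34 + 17; 34 = 2·17 + 0 → 17
gcd(17, 5117): 5117 = 301·17 + 0 → 17
gcd(17, 731): 731 = 43·17 + 0 → 17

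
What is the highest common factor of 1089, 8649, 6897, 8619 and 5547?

3

gcd(1089, 8649): 8649 = 7·1089 + 1026; 1089 = 1·1026 + 63; 1026 = 16·63 + 18; 63 = 3·18 + 9; 18 = 2·9 + 0 → 9
gcd(9, 6897): 6897 = 766·9 + 3; 9 = 3·3 + 0 → 3
gcd(3, 8619): 8619 = 2873·3 + 0 → 3
gcd(3, 5547): 5547 = 1849·3 + 0 → 3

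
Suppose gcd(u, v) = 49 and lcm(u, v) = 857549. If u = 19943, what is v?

2107

u·v = gcd·lcm = 49·857549 = 42019901, so v = 42019901/19943 = 2107.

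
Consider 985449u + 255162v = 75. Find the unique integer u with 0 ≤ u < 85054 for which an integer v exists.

Reduce mod 255162: 985449u ≡ 75 (mod 255162). With g = gcd(985449, 255162) = 3 dividing 75, divide through: 328483u ≡ 25 (mod 85054).
Since gcd(328483, 85054) = 1, u ≡ 25·(328483)⁻¹ ≡ 53919 (mod 85054). Smallest non-negative: 53919.

53919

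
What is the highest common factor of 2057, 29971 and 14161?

17

gcd(2057, 29971): 29971 = 14·2057 + 1173; 2057 = 1·1173 + 884; 1173 = 1·884 + 289; 884 = 3·289 + 17; 289 = 17·17 + 0 → 17
gcd(17, 14161): 14161 = 833·17 + 0 → 17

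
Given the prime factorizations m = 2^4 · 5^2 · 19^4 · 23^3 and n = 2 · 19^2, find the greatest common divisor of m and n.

min exponent per shared prime: 2 · 19^2 = 722

722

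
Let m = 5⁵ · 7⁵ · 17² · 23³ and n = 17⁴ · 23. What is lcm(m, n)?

max exponent per prime: 5⁵ · 7⁵ · 17⁴ · 23³ = 53372729742653125

53372729742653125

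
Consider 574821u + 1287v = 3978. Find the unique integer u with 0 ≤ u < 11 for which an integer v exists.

8

Reduce mod 1287: 574821u ≡ 3978 (mod 1287). With g = gcd(574821, 1287) = 117 dividing 3978, divide through: 4913u ≡ 34 (mod 11).
Since gcd(4913, 11) = 1, u ≡ 34·(4913)⁻¹ ≡ 8 (mod 11). Smallest non-negative: 8.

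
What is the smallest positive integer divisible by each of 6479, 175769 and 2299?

lcm(6479, 175769) = 6479·175769/gcd = 1138807351/209 = 5448839
lcm(5448839, 2299) = 5448839·2299/gcd = 12526880861/209 = 59937229

59937229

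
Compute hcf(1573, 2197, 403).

gcd(1573, 2197): 2197 = 1·1573 + 624; 1573 = 2·624 + 325; 624 = 1·325 + 299; 325 = 1·299 + 26; 299 = 11·26 + 13; 26 = 2·13 + 0 → 13
gcd(13, 403): 403 = 31·13 + 0 → 13

13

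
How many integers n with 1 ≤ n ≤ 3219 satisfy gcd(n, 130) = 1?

1189

130 = 2·5·13. Inclusion–exclusion on these primes:
3219 − ⌊3219/2⌋ − ⌊3219/5⌋ − ⌊3219/13⌋ + ⌊3219/10⌋ + ⌊3219/26⌋ + ⌊3219/65⌋ − ⌊3219/130⌋ = 1189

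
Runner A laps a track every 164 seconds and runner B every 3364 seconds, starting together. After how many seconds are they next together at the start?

137924

164 = 2² · 41; 3364 = 2² · 29²
max exponents: 2² · 29² · 41 = 137924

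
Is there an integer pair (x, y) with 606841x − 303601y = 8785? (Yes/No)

By Bézout, 606841x − 303601y = 8785 has integer solutions iff gcd(606841, 303601) | 8785.
Euclid: 606841 = 1·303601 + 303240; 303601 = 1·303240 + 361; 303240 = 840·361 + 0. gcd = 361; 8785 mod 361 = 121. No.

No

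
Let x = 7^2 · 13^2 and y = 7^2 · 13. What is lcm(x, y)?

max exponent per prime: 7^2 · 13^2 = 8281

8281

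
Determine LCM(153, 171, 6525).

2107575

153 = 3² · 17; 171 = 3² · 19; 6525 = 3² · 5² · 29
lcm takes max exponent of each prime: 3² · 5² · 17 · 19 · 29 = 2107575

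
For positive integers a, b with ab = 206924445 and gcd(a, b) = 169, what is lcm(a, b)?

gcd·lcm = product, so lcm = 206924445/169 = 1224405.

1224405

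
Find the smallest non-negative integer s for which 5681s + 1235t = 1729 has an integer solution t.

4

Euclid: 5681 = 4·1235 + 741; 1235 = 1·741 + 494; 741 = 1·494 + 247; 494 = 2·247 + 0 → gcd = 247; 1729 = 247·7.
Back-substitution yields 5681·(2) + 1235·(-9) = 247, so one solution is s = 2·7 = 14, t = -9·7 = -63.
Solutions in s differ by 1235/247 = 5; the one in [0, 5) is 14 mod 5 = 4.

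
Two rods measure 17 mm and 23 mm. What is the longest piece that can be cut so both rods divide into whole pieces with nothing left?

17 = 17
23 = 23
Common: 1 = 1

1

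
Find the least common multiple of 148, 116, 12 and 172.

lcm(148, 116) = 148·116/gcd = 17168/4 = 4292
lcm(4292, 12) = 4292·12/gcd = 51504/4 = 12876
lcm(12876, 172) = 12876·172/gcd = 2214672/4 = 553668

553668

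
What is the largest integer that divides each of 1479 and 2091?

Euclid: 2091 = 1·1479 + 612; 1479 = 2·612 + 255; 612 = 2·255 + 102; 255 = 2·102 + 51; 102 = 2·51 + 0. Last nonzero remainder: 51.

51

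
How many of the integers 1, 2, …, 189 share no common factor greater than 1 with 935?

Prime factors of 935: 5, 11, 17. Count integers ≤ 189 divisible by none of them.
By inclusion–exclusion: 189 − ⌊189/5⌋ − ⌊189/11⌋ − ⌊189/17⌋ + ⌊189/55⌋ + ⌊189/85⌋ + ⌊189/187⌋ − ⌊189/935⌋ = 130.

130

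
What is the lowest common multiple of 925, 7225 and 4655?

lcm(925, 7225) = 925·7225/gcd = 6683125/25 = 267325
lcm(267325, 4655) = 267325·4655/gcd = 1244397875/5 = 248879575

248879575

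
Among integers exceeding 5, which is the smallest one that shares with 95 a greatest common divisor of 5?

Multiples of 5 above 5: 5·2, 5·3, … . Need the cofactor coprime to 95/5 = 19.
Checking s = 2, 3, … the first with gcd(s, 19) = 1 is s = 2, giving 10.

10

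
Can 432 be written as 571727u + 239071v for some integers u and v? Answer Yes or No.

By Bézout, 571727u + 239071v = 432 has integer solutions iff gcd(571727, 239071) | 432.
Euclid: 571727 = 2·239071 + 93585; 239071 = 2·93585 + 51901; 93585 = 1·51901 + 41684; 51901 = 1·41684 + 10217; 41684 = 4·10217 + 816; 10217 = 12·816 + 425; 816 = 1·425 + 391; 425 = 1·391 + 34; 391 = 11·34 + 17; 34 = 2·17 + 0. gcd = 17; 432 mod 17 = 7. No.

No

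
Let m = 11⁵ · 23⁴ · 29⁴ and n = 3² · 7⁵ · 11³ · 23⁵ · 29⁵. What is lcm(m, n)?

max exponent per prime: 3² · 7⁵ · 11⁵ · 23⁵ · 29⁵ = 3216068607688555438087191

3216068607688555438087191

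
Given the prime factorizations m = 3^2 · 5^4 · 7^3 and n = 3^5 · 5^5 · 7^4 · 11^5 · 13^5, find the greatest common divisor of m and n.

min exponent per shared prime: 3^2 · 5^4 · 7^3 = 1929375

1929375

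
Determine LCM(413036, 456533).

188564564188

gcd first: 456533 = 1·413036 + 43497; 413036 = 9·43497 + 21563; 43497 = 2·21563 + 371; 21563 = 58·371 + 45; 371 = 8·45 + 11; 45 = 4·11 + 1; 11 = 11·1 + 0 → gcd = 1
lcm = 413036·456533/gcd = 188564564188/1 = 188564564188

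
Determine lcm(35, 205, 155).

lcm(35, 205) = 35·205/gcd = 7175/5 = 1435
lcm(1435, 155) = 1435·155/gcd = 222425/5 = 44485

44485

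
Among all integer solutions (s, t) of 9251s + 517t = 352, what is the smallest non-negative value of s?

3

Reduce mod 517: 9251s ≡ 352 (mod 517). With g = gcd(9251, 517) = 11 dividing 352, divide through: 841s ≡ 32 (mod 47).
Since gcd(841, 47) = 1, s ≡ 32·(841)⁻¹ ≡ 3 (mod 47). Smallest non-negative: 3.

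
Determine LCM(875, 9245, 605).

195762875

875 = 5³ · 7; 9245 = 5 · 43²; 605 = 5 · 11²
lcm takes max exponent of each prime: 5³ · 7 · 11² · 43² = 195762875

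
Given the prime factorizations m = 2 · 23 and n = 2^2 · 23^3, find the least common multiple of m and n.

max exponent per prime: 2^2 · 23^3 = 48668

48668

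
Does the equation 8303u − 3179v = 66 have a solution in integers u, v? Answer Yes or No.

gcd(8303, 3179): 8303 = 2·3179 + 1945; 3179 = 1·1945 + 1234; 1945 = 1·1234 + 711; 1234 = 1·711 + 523; 711 = 1·523 + 188; 523 = 2·188 + 147; 188 = 1·147 + 41; 147 = 3·41 + 24; 41 = 1·24 + 17; 24 = 1·17 + 7; 17 = 2·7 + 3; 7 = 2·3 + 1; 3 = 3·1 + 0 → 1
1 divides 66, so a solution exists.

Yes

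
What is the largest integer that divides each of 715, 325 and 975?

gcd(715, 325): 715 = 2·325 + 65; 325 = 5·65 + 0 → 65
gcd(65, 975): 975 = 15·65 + 0 → 65

65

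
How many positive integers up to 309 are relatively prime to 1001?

1001 = 7·11·13. Inclusion–exclusion on these primes:
309 − ⌊309/7⌋ − ⌊309/11⌋ − ⌊309/13⌋ + ⌊309/77⌋ + ⌊309/91⌋ + ⌊309/143⌋ − ⌊309/1001⌋ = 223

223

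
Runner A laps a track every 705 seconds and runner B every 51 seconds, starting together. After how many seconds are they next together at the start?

705 = 3 · 5 · 47; 51 = 3 · 17
max exponents: 3 · 5 · 17 · 47 = 11985

11985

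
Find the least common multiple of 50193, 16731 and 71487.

lcm(50193, 16731) = 50193·16731/gcd = 839779083/16731 = 50193
lcm(50193, 71487) = 50193·71487/gcd = 3588146991/1521 = 2359071

2359071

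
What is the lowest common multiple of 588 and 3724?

11172

588 = 2² · 3 · 7²; 3724 = 2² · 7² · 19
max exponents: 2² · 3 · 7² · 19 = 11172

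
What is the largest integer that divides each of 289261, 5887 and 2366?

7

289261 = 7 · 31² · 43; 5887 = 7 · 29²; 2366 = 2 · 7 · 13²
gcd takes min exponent of each prime: 7 = 7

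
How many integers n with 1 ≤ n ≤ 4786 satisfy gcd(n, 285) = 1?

2419

285 = 3·5·19. Inclusion–exclusion on these primes:
4786 − ⌊4786/3⌋ − ⌊4786/5⌋ − ⌊4786/19⌋ + ⌊4786/15⌋ + ⌊4786/57⌋ + ⌊4786/95⌋ − ⌊4786/285⌋ = 2419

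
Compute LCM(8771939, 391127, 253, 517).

lcm(8771939, 391127) = 8771939·391127/gcd = 3430942185253/11 = 311903835023
lcm(311903835023, 253) = 311903835023·253/gcd = 78911670260819/11 = 7173788205529
lcm(7173788205529, 517) = 7173788205529·517/gcd = 3708848502258493/517 = 7173788205529

7173788205529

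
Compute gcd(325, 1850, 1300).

25

325 = 5² · 13; 1850 = 2 · 5² · 37; 1300 = 2² · 5² · 13
gcd takes min exponent of each prime: 5² = 25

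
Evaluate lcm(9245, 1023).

9245 = 5 · 43²; 1023 = 3 · 11 · 31
max exponents: 3 · 5 · 11 · 31 · 43² = 9457635

9457635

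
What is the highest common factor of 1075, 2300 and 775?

25

1075 = 5² · 43; 2300 = 2² · 5² · 23; 775 = 5² · 31
gcd takes min exponent of each prime: 5² = 25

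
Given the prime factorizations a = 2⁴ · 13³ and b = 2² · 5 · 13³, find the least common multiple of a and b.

max exponent per prime: 2⁴ · 5 · 13³ = 175760

175760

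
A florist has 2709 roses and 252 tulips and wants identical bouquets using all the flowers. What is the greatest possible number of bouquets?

2709 = 3² · 7 · 43
252 = 2² · 3² · 7
Common: 3² · 7 = 63

63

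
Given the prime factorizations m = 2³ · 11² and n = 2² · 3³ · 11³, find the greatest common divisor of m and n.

min exponent per shared prime: 2² · 11² = 484

484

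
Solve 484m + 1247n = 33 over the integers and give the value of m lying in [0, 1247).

992

Reduce mod 1247: 484m ≡ 33 (mod 1247). With g = gcd(484, 1247) = 1 dividing 33, divide through: 484m ≡ 33 (mod 1247).
Since gcd(484, 1247) = 1, m ≡ 33·(484)⁻¹ ≡ 992 (mod 1247). Smallest non-negative: 992.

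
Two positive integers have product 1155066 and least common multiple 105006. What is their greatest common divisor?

From gcd × lcm = mn: gcd = 1155066 / 105006 = 11.

11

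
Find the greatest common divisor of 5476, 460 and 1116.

4

gcd(5476, 460): 5476 = 11·460 + 416; 460 = 1·416 + 44; 416 = 9·44 + 20; 44 = 2·20 + 4; 20 = 5·4 + 0 → 4
gcd(4, 1116): 1116 = 279·4 + 0 → 4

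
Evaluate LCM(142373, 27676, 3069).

99940720572

142373 = 7 · 11 · 43²; 27676 = 2² · 11 · 17 · 37; 3069 = 3² · 11 · 31
lcm takes max exponent of each prime: 2² · 3² · 7 · 11 · 17 · 31 · 37 · 43² = 99940720572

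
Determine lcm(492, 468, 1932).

3089268

lcm(492, 468) = 492·468/gcd = 230256/12 = 19188
lcm(19188, 1932) = 19188·1932/gcd = 37071216/12 = 3089268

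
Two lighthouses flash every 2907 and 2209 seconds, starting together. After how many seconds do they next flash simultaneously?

6421563

2907 = 3² · 17 · 19; 2209 = 47²
max exponents: 3² · 17 · 19 · 47² = 6421563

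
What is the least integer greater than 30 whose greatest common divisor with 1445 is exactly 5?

Multiples of 5 above 30: 5·7, 5·8, … . Need the cofactor coprime to 1445/5 = 289.
Checking s = 7, 8, … the first with gcd(s, 289) = 1 is s = 7, giving 35.

35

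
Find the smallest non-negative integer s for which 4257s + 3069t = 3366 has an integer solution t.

8

gcd(4257, 3069) = 99 (Euclid: 4257 = 1·3069 + 1188; 3069 = 2·1188 + 693; 1188 = 1·693 + 495; 693 = 1·495 + 198; 495 = 2·198 + 99; 198 = 2·99 + 0), and 99 | 3366.
Extended Euclid: 4257·(13) + 3069·(-18) = 99. Scale by 34: s₀ = 442.
General solution s = s₀ + 31k; reducing mod 31 gives s = 8 (and t = -10).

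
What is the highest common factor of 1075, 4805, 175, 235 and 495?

1075 = 5² · 43; 4805 = 5 · 31²; 175 = 5² · 7; 235 = 5 · 47; 495 = 3² · 5 · 11
gcd takes min exponent of each prime: 5 = 5

5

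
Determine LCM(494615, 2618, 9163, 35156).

lcm(494615, 2618) = 494615·2618/gcd = 1294902070/187 = 6924610
lcm(6924610, 9163) = 6924610·9163/gcd = 63450201430/1309 = 48472270
lcm(48472270, 35156) = 48472270·35156/gcd = 1704091124120/374 = 4556393380

4556393380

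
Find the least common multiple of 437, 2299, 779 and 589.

67206667

lcm(437, 2299) = 437·2299/gcd = 1004663/19 = 52877
lcm(52877, 779) = 52877·779/gcd = 41191183/19 = 2167957
lcm(2167957, 589) = 2167957·589/gcd = 1276926673/19 = 67206667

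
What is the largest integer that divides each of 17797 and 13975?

Euclid: 17797 = 1·13975 + 3822; 13975 = 3·3822 + 2509; 3822 = 1·2509 + 1313; 2509 = 1·1313 + 1196; 1313 = 1·1196 + 117; 1196 = 10·117 + 26; 117 = 4·26 + 13; 26 = 2·13 + 0. Last nonzero remainder: 13.

13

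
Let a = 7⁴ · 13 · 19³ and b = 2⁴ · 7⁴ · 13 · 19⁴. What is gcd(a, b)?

214089967

min exponent per shared prime: 7⁴ · 13 · 19³ = 214089967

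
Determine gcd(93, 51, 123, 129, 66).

gcd(93, 51): 93 = 1·51 + 42; 51 = 1·42 + 9; 42 = 4·9 + 6; 9 = 1·6 + 3; 6 = 2·3 + 0 → 3
gcd(3, 123): 123 = 41·3 + 0 → 3
gcd(3, 129): 129 = 43·3 + 0 → 3
gcd(3, 66): 66 = 22·3 + 0 → 3

3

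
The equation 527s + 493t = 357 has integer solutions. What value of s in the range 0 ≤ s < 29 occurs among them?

25

Euclid: 527 = 1·493 + 34; 493 = 14·34 + 17; 34 = 2·17 + 0 → gcd = 17; 357 = 17·21.
Back-substitution yields 527·(-14) + 493·(15) = 17, so one solution is s = -14·21 = -294, t = 15·21 = 315.
Solutions in s differ by 493/17 = 29; the one in [0, 29) is -294 mod 29 = 25.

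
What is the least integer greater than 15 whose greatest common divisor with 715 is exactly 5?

Multiples of 5 above 15: 5·4, 5·5, … . Need the cofactor coprime to 715/5 = 143.
Checking s = 4, 5, … the first with gcd(s, 143) = 1 is s = 4, giving 20.

20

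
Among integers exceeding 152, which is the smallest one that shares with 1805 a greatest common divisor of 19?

171

1805 = 19·95. Any m with gcd(m, 1805) = 19 is a multiple of 19, say 19s, with s coprime to 95.
Need s > 152/19, so s ≥ 9. First s ≥ 9 with gcd(s, 95) = 1 is s = 9. Thus m = 19·9 = 171.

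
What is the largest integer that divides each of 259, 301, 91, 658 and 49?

gcd(259, 301): 301 = 1·259 + 42; 259 = 6·42 + 7; 42 = 6·7 + 0 → 7
gcd(7, 91): 91 = 13·7 + 0 → 7
gcd(7, 658): 658 = 94·7 + 0 → 7
gcd(7, 49): 49 = 7·7 + 0 → 7

7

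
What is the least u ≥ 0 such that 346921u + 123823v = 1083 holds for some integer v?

Reduce mod 123823: 346921u ≡ 1083 (mod 123823). With g = gcd(346921, 123823) = 361 dividing 1083, divide through: 961u ≡ 3 (mod 343).
Since gcd(961, 343) = 1, u ≡ 3·(961)⁻¹ ≡ 5 (mod 343). Smallest non-negative: 5.

5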